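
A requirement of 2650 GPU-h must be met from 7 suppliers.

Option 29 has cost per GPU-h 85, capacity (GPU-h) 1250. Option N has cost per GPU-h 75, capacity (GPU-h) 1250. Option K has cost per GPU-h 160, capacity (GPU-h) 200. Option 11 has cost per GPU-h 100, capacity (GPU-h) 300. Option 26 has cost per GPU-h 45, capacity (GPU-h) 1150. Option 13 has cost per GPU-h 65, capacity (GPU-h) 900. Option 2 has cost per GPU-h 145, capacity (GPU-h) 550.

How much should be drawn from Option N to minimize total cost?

Cheapest first:
Take 1150 from Option 26 at 45 — need 1500 more.
Option 13 (65): use full 900 — 600 GPU-h to go.
Option N at 75: take 600 of its 1250 — requirement met.
Option 29, Option 11, Option 2, Option K: unused.

600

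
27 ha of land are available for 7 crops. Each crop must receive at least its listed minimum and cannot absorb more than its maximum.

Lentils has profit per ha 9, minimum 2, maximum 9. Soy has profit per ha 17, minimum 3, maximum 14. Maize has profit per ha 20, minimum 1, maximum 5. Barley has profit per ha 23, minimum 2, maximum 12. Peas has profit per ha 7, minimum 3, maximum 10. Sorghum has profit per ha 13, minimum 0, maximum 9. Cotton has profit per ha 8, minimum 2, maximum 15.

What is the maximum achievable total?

Meeting every minimum uses 2+3+1+2+3+0+2 = 13 ha, leaving 14.
Rank by profit per ha: Barley 23 > Maize 20 > Soy 17 > Sorghum 13 > Lentils 9 > Cotton 8 > Peas 7.
Barley: +10 to 12 (cap) — 4 left.
Maize: +4 to 5 (cap) — 0 left.
Total = 9×2 + 17×3 + 20×5 + 23×12 + 7×3 + 8×2 = 482.

482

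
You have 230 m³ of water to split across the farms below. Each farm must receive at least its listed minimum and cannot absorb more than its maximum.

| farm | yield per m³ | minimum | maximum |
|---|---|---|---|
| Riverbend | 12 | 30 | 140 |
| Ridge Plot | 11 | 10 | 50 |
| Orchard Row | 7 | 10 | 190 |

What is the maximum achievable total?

2510

Meeting every minimum uses 30+10+10 = 50 m³, leaving 180.
Rank by yield per m³: Riverbend 12 > Ridge Plot 11 > Orchard Row 7.
Riverbend: +110 to 140 (cap) — 70 left.
Give Ridge Plot 40 more to hit its cap of 50 — 30 left.
Orchard Row has room for 180 more but only 30 remain, so it gets 40.
Total = 12×140 + 11×50 + 7×40 = 2510.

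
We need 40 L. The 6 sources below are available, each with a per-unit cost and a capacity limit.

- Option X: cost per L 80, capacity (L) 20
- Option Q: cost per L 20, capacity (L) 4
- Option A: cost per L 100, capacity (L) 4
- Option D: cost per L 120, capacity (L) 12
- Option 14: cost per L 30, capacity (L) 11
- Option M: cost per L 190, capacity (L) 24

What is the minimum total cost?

Fill from the cheapest source first.
Take 4 from Option Q at 20 → need 36 more.
Option 14 at 30: take all 11 L → 25 still needed.
Option X (80): use full 20 → 5 L to go.
Take 4 from Option A at 100 → need 1 more.
Take 1 from Option D at 120 to finish.
Option M: unused.
Cost = 4×20 + 11×30 + 20×80 + 4×100 + 1×120 = 2530.

2530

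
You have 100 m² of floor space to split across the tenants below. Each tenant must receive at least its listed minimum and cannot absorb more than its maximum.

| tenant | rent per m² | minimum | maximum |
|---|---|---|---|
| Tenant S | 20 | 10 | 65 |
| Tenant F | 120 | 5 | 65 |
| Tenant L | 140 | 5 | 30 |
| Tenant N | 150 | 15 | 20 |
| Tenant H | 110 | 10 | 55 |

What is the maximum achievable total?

Meeting every minimum uses 10+5+5+15+10 = 45 m², leaving 55.
Order the tenants by rent per m²: Tenant N 150 > Tenant L 140 > Tenant F 120 > Tenant H 110 > Tenant S 20.
Give Tenant N 5 more to hit its cap of 20 ; 50 left.
Tenant L takes 25 more to reach its cap of 30 ; 25 left.
Tenant F has room for 60 more but only 25 remain, so it gets 30.
Total = 20×10 + 120×30 + 140×30 + 150×20 + 110×10 = 12100.

12100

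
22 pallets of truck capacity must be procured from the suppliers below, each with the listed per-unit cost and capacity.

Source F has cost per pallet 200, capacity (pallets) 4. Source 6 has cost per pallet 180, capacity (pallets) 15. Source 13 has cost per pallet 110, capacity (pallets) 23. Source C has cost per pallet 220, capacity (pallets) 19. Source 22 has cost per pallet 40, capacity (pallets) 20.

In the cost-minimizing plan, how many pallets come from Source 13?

2

Cheapest first:
Source 22 at 40: take all 20 pallets — 2 still needed.
Take 2 from Source 13 at 110 to finish.
Source 6, Source F, Source C: unused.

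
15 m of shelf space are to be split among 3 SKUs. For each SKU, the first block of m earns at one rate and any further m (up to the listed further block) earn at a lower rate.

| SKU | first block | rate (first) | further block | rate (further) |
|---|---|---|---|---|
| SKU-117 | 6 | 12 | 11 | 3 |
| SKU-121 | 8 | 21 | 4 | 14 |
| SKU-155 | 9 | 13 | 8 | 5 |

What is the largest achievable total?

263

Order all 6 blocks by rate: SKU-121/first 21 > SKU-121/second 14 > SKU-155/first 13 > SKU-117/first 12 > SKU-155/second 5 > SKU-117/second 3.
Fill SKU-121 first block (8 at 21) → 7 left.
Fill SKU-121 second block (4 at 14) → 3 left.
SKU-155 first at 13: only 3 left, fill 3.
Total = 21×8 + 14×4 + 13×3 = 263.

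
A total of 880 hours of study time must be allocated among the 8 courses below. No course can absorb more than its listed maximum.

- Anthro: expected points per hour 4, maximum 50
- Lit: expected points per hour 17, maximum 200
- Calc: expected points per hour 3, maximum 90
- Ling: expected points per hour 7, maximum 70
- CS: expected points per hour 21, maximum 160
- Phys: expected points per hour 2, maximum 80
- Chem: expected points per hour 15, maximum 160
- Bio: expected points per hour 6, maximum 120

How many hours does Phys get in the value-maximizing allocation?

30

Highest expected points per hour first: CS 21 > Lit 17 > Chem 15 > Ling 7 > Bio 6 > Anthro 4 > Calc 3 > Phys 2.
CS takes 160 to reach its cap of 160 ; 720 left.
Give Lit 200 to hit its cap of 200 ; 520 left.
Give Chem 160 to hit its cap of 160 ; 360 left.
Ling: +70 to 70 (cap) ; 290 left.
Give Bio 120 to hit its cap of 120 ; 170 left.
Anthro takes 50 to reach its cap of 50 ; 120 left.
Calc: +90 to 90 (cap) ; 30 left.
Phys has room for 80 but only 30 remain, so it gets 30.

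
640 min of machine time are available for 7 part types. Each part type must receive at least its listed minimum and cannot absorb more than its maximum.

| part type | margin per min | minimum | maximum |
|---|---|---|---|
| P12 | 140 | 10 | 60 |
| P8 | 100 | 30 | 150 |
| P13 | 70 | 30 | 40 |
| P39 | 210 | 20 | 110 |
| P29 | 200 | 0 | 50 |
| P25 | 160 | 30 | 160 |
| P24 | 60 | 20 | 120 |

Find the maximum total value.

Meeting every minimum uses 10+30+30+20+0+30+20 = 140 min, leaving 500.
Rank by margin per min: P39 210 > P29 200 > P25 160 > P12 140 > P8 100 > P13 70 > P24 60.
P39: +90 to 110 (cap) ; 410 left.
Give P29 50 more to hit its cap of 50 ; 360 left.
P25: +130 to 160 (cap) ; 230 left.
P12: +50 to 60 (cap) ; 180 left.
P8: +120 to 150 (cap) ; 60 left.
P13 takes 10 more to reach its cap of 40 ; 50 left.
P24 has room for 100 more but only 50 remain, so it gets 70.
Total = 140×60 + 100×150 + 70×40 + 210×110 + 200×50 + 160×160 + 60×70 = 89100.

89100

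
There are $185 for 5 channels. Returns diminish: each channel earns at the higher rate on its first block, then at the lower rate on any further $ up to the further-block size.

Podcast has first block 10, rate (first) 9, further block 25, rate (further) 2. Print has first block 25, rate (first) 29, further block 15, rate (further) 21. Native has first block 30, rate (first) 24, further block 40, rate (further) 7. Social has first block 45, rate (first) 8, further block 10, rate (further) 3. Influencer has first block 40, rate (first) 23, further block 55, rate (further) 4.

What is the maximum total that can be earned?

Rank every tier by rate: Print/T1 29 > Native/T1 24 > Influencer/T1 23 > Print/T2 21 > Podcast/T1 9 > Social/T1 8 > Native/T2 7 > Influencer/T2 4 > Social/T2 3 > Podcast/T2 2.
Fill Print T1 block (25 at 29) — 160 left.
Native T1 at 24: fill all 30 — 130 left.
Influencer T1 at 23: fill all 40 — 90 left.
Fill Print T2 block (15 at 21) — 75 left.
Podcast/T1 (9): +10 — 65 left.
Fill Social T1 block (45 at 8) — 20 left.
Native T2 at 7: only 20 left, fill 20.
Total = 29×25 + 24×30 + 23×40 + 21×15 + 9×10 + 8×45 + 7×20 = 3270.

3270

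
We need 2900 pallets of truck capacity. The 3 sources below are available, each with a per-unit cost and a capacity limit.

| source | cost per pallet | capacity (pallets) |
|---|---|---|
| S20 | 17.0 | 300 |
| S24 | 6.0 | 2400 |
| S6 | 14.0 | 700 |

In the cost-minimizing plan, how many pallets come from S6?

Fill from the cheapest source first.
S24 (6.0): use full 2400 → 500 pallets to go.
Take 500 from S6 at 14.0 to finish.
S20: unused.

500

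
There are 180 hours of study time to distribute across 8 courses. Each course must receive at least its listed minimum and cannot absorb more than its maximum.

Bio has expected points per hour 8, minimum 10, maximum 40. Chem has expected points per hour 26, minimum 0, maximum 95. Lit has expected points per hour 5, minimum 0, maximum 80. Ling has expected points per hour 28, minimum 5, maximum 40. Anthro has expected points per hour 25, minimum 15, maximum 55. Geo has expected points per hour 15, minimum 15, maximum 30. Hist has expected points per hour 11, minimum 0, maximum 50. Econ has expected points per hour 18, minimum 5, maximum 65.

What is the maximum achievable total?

4360

Meeting every minimum uses 10+0+0+5+15+15+0+5 = 50 hours, leaving 130.
Order the courses by expected points per hour: Ling 28 > Chem 26 > Anthro 25 > Econ 18 > Geo 15 > Hist 11 > Bio 8 > Lit 5.
Give Ling 35 more to hit its cap of 40 ; 95 left.
Give Chem 95 more to hit its cap of 95 ; 0 left.
Total = 8×10 + 26×95 + 28×40 + 25×15 + 15×15 + 18×5 = 4360.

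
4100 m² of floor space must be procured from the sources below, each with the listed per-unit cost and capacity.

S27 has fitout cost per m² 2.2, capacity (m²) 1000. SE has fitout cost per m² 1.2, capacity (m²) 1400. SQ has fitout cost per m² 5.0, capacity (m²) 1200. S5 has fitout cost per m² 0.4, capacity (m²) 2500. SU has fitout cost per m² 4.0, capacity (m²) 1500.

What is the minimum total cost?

3120

Fill from the cheapest source first.
Take 2500 from S5 at 0.4 — need 1600 more.
Take 1400 from SE at 1.2 — need 200 more.
Take 200 from S27 at 2.2 to finish.
SU, SQ: unused.
Cost = 2500×0.4 + 1400×1.2 + 200×2.2 = 3120.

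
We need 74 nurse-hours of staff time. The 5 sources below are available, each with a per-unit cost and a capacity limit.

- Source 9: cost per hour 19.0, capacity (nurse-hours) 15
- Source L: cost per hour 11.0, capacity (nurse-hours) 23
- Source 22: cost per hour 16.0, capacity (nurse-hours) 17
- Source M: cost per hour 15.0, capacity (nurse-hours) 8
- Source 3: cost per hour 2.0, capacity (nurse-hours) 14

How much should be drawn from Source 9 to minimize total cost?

Cheapest first:
Take 14 from Source 3 at 2.0 — need 60 more.
Take 23 from Source L at 11.0 — need 37 more.
Source M at 15.0: take all 8 nurse-hours — 29 still needed.
Take 17 from Source 22 at 16.0 — need 12 more.
Take 12 from Source 9 at 19.0 to finish.

12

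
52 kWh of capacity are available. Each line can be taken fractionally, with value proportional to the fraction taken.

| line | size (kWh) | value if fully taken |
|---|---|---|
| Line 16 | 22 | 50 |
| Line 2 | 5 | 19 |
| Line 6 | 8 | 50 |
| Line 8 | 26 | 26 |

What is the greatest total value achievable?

Rank by value-to-size ratio: Line 6 50/8≈6.25, Line 2 19/5≈3.8, Line 16 50/22≈2.27, Line 8 26/26≈1.
All 8 kWh of Line 6 fit (value 50) ; 44 remain.
Line 2: take in full, 5 kWh for value 19 ; 39 left.
Take all of Line 16 (22 kWh, value 50) ; 17 kWh left.
Fill the last 17 kWh with part of Line 8: 17/26 of it earns 17.
Total value = 136.

136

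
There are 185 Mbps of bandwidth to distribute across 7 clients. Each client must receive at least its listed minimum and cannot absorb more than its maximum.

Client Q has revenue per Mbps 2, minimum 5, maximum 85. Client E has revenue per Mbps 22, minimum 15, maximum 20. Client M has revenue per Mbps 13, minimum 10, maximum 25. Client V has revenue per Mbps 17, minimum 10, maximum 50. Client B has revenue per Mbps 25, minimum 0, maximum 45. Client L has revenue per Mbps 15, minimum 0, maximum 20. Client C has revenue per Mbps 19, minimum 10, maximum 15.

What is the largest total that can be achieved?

3345

Meeting every minimum uses 5+15+10+10+0+0+10 = 50 Mbps, leaving 135.
Highest revenue per Mbps first: Client B 25 > Client E 22 > Client C 19 > Client V 17 > Client L 15 > Client M 13 > Client Q 2.
Client B: +45 to 45 (cap) — 90 left.
Client E: +5 to 20 (cap) — 85 left.
Client C takes 5 more to reach its cap of 15 — 80 left.
Give Client V 40 more to hit its cap of 50 — 40 left.
Client L takes 20 more to reach its cap of 20 — 20 left.
Client M takes 15 more to reach its cap of 25 — 5 left.
Only 5 left; Client Q takes them to reach 10.
Total = 2×10 + 22×20 + 13×25 + 17×50 + 25×45 + 15×20 + 19×15 = 3345.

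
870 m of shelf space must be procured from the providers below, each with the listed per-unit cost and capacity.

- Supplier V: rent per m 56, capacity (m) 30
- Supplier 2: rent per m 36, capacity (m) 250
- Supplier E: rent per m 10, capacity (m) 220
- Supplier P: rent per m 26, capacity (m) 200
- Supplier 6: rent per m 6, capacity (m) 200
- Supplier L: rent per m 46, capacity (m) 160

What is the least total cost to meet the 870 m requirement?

Use providers in increasing cost order.
Supplier 6 (6): use full 200 → 670 m to go.
Supplier E (10): use full 220 → 450 m to go.
Supplier P at 26: take all 200 m → 250 still needed.
Supplier 2 at 36: take all 250 m → 0 still needed.
Supplier L, Supplier V: unused.
Cost = 200×6 + 220×10 + 200×26 + 250×36 = 17600.

17600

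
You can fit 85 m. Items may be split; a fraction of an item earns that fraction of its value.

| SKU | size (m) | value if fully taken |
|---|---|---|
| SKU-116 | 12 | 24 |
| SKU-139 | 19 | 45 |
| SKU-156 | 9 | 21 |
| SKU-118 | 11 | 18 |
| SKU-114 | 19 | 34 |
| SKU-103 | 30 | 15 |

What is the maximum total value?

Rank by value-to-size ratio: SKU-139 45/19≈2.37, SKU-156 21/9≈2.33, SKU-116 24/12≈2, SKU-114 34/19≈1.79, SKU-118 18/11≈1.64, SKU-103 15/30≈0.5.
All 19 m of SKU-139 fit (value 45) → 66 remain.
All 9 m of SKU-156 fit (value 21) → 57 remain.
Take all of SKU-116 (12 m, value 24) → 45 m left.
All 19 m of SKU-114 fit (value 34) → 26 remain.
All 11 m of SKU-118 fit (value 18) → 15 remain.
15 m left: a 15/30 share of SKU-103 gives 15×15/30 = 7.5.
Total value = 149.5.

149.5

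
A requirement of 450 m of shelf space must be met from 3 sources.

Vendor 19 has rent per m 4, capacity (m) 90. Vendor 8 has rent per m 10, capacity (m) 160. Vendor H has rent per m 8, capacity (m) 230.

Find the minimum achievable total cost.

3500

Fill from the cheapest source first.
Take 90 from Vendor 19 at 4 ; need 360 more.
Take 230 from Vendor H at 8 ; need 130 more.
Vendor 8 at 10: take 130 of its 160 ; requirement met.
Cost = 90×4 + 230×8 + 130×10 = 3500.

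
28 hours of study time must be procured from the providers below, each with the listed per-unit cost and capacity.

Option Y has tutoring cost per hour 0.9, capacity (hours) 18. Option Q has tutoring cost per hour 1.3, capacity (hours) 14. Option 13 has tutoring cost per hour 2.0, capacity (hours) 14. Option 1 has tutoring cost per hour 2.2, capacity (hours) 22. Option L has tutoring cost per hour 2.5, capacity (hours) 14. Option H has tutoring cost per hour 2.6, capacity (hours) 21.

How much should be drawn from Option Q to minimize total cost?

10

Cheapest first:
Option Y at 0.9: take all 18 hours ; 10 still needed.
Take 10 from Option Q at 1.3 to finish.
Option 13, Option 1, Option L, Option H: unused.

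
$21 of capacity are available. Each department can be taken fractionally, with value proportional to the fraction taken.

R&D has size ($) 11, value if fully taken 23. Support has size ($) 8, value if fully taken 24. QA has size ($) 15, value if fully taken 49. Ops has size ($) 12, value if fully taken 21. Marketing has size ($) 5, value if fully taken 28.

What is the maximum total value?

80

Rank by value-to-size ratio: Marketing 28/5≈5.6, QA 49/15≈3.27, Support 24/8≈3, R&D 23/11≈2.09, Ops 21/12≈1.75.
Marketing: take in full, 5 $ for value 28 — 16 left.
All 15 $ of QA fit (value 49) — 1 remain.
Fill the last 1 $ with part of Support: 1/8 of it earns 3.
Total value = 80.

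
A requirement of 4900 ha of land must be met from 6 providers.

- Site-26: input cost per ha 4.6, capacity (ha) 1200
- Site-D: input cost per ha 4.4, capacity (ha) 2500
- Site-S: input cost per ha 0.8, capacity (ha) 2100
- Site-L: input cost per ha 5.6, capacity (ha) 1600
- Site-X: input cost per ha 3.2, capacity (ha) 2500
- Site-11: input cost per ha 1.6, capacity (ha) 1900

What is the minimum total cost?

Cheapest first:
Site-S at 0.8: take all 2100 ha → 2800 still needed.
Take 1900 from Site-11 at 1.6 → need 900 more.
Take 900 from Site-X at 3.2 to finish.
Site-D, Site-26, Site-L: unused.
Cost = 2100×0.8 + 1900×1.6 + 900×3.2 = 7600.

7600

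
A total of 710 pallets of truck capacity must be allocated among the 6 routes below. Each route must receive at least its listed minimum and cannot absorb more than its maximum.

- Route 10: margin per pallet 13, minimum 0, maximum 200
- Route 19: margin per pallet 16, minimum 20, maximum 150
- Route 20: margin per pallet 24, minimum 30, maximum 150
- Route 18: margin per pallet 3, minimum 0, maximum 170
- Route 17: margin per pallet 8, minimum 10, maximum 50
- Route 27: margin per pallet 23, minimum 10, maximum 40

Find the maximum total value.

Meeting every minimum uses 0+20+30+0+10+10 = 70 pallets, leaving 640.
Rank by margin per pallet: Route 20 24 > Route 27 23 > Route 19 16 > Route 10 13 > Route 17 8 > Route 18 3.
Route 20 takes 120 more to reach its cap of 150 ; 520 left.
Give Route 27 30 more to hit its cap of 40 ; 490 left.
Give Route 19 130 more to hit its cap of 150 ; 360 left.
Route 10: +200 to 200 (cap) ; 160 left.
Route 17: +40 to 50 (cap) ; 120 left.
Route 18 has room for 170 more but only 120 remain, so it gets 120.
Total = 13×200 + 16×150 + 24×150 + 3×120 + 8×50 + 23×40 = 10280.

10280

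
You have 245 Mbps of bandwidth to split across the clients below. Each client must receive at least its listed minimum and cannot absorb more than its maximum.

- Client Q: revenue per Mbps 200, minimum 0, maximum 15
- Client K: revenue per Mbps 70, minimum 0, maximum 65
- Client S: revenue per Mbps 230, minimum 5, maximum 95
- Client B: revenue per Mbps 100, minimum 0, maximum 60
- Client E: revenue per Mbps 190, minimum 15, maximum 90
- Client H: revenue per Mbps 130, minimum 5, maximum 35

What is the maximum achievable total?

Meeting every minimum uses 0+0+5+0+15+5 = 25 Mbps, leaving 220.
Order the clients by revenue per Mbps: Client S 230 > Client Q 200 > Client E 190 > Client H 130 > Client B 100 > Client K 70.
Give Client S 90 more to hit its cap of 95 → 130 left.
Client Q takes 15 more to reach its cap of 15 → 115 left.
Client E: +75 to 90 (cap) → 40 left.
Client H: +30 to 35 (cap) → 10 left.
Client B: +10 (room for 60) → 10. Pool exhausted.
Total = 200×15 + 230×95 + 100×10 + 190×90 + 130×35 = 47500.

47500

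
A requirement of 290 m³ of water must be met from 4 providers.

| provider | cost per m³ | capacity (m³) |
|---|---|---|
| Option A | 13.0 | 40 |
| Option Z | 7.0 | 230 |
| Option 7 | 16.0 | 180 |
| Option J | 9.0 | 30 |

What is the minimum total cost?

2270

Cheapest first:
Option Z (7.0): use full 230 → 60 m³ to go.
Option J (9.0): use full 30 → 30 m³ to go.
Option A (13.0): take the remaining 30 → done.
Option 7: unused.
Cost = 230×7.0 + 30×9.0 + 30×13.0 = 2270.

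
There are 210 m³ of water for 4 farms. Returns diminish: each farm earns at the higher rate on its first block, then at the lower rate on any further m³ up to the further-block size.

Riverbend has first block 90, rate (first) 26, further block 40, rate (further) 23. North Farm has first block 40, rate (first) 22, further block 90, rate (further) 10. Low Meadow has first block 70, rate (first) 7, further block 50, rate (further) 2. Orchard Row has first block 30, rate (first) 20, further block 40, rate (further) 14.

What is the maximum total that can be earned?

4880

Order all 8 blocks by rate: Riverbend/first 26 > Riverbend/second 23 > North Farm/first 22 > Orchard Row/first 20 > Orchard Row/second 14 > North Farm/second 10 > Low Meadow/first 7 > Low Meadow/second 2.
Fill Riverbend first block (90 at 26) → 120 left.
Fill Riverbend second block (40 at 23) → 80 left.
Fill North Farm first block (40 at 22) → 40 left.
Orchard Row/first (20): +30 → 10 left.
Orchard Row/second: +10 of 40 at 14; pool empty.
Total = 26×90 + 23×40 + 22×40 + 20×30 + 14×10 = 4880.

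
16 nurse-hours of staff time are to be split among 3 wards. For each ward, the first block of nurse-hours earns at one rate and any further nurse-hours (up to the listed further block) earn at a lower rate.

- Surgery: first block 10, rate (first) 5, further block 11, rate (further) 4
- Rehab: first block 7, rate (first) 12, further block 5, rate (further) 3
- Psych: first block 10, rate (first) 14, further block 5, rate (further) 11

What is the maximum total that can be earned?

Rank every tier by rate: Psych/tier1 14 > Rehab/tier1 12 > Psych/tier2 11 > Surgery/tier1 5 > Surgery/tier2 4 > Rehab/tier2 3.
Psych/tier1 (14): +10 ; 6 left.
Rehab/tier1: +6 of 7 at 12; pool empty.
Total = 14×10 + 12×6 = 212.

212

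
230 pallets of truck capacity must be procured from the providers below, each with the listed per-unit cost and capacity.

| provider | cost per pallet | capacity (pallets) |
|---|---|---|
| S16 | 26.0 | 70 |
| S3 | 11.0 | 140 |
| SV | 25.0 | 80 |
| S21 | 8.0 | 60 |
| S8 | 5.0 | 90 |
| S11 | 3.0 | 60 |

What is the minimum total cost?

Use providers in increasing cost order.
S11 at 3.0: take all 60 pallets — 170 still needed.
S8 at 5.0: take all 90 pallets — 80 still needed.
S21 at 8.0: take all 60 pallets — 20 still needed.
Take 20 from S3 at 11.0 to finish.
SV, S16: unused.
Cost = 60×3.0 + 90×5.0 + 60×8.0 + 20×11.0 = 1330.

1330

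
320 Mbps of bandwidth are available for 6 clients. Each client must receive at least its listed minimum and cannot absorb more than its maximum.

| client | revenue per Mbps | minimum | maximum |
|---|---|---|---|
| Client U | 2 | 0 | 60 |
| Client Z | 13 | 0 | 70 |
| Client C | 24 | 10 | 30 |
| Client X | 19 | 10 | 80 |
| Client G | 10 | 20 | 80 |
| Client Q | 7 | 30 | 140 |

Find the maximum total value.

4370

Meeting every minimum uses 0+0+10+10+20+30 = 70 Mbps, leaving 250.
Rank by revenue per Mbps: Client C 24 > Client X 19 > Client Z 13 > Client G 10 > Client Q 7 > Client U 2.
Client C takes 20 more to reach its cap of 30 ; 230 left.
Client X: +70 to 80 (cap) ; 160 left.
Give Client Z 70 more to hit its cap of 70 ; 90 left.
Give Client G 60 more to hit its cap of 80 ; 30 left.
Only 30 left; Client Q takes them to reach 60.
Total = 13×70 + 24×30 + 19×80 + 10×80 + 7×60 = 4370.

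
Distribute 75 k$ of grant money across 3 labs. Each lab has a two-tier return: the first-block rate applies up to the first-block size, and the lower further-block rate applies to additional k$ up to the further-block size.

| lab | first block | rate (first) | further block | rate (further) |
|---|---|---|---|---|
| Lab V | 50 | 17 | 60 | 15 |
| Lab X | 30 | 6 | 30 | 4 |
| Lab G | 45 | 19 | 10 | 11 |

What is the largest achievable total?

1365

Treat each block as its own option and order by rate: Lab G/first 19 > Lab V/first 17 > Lab V/second 15 > Lab G/second 11 > Lab X/first 6 > Lab X/second 4.
Lab G/first (19): +45 ; 30 left.
Lab V/first: +30 of 50 at 17; pool empty.
Total = 19×45 + 17×30 = 1365.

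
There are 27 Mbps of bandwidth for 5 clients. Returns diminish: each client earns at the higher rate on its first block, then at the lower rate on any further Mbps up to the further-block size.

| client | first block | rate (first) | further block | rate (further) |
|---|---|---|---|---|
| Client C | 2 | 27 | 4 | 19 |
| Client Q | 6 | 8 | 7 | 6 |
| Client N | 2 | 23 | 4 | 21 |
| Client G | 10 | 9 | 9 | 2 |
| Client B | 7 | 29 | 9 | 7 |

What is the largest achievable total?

Rank every tier by rate: Client B/tier1 29 > Client C/tier1 27 > Client N/tier1 23 > Client N/tier2 21 > Client C/tier2 19 > Client G/tier1 9 > Client Q/tier1 8 > Client B/tier2 7 > Client Q/tier2 6 > Client G/tier2 2.
Client B/tier1 (29): +7 — 20 left.
Client C tier1 at 27: fill all 2 — 18 left.
Client N/tier1 (23): +2 — 16 left.
Client N tier2 at 21: fill all 4 — 12 left.
Client C tier2 at 19: fill all 4 — 8 left.
Client G/tier1: +8 of 10 at 9; pool empty.
Total = 29×7 + 27×2 + 23×2 + 21×4 + 19×4 + 9×8 = 535.

535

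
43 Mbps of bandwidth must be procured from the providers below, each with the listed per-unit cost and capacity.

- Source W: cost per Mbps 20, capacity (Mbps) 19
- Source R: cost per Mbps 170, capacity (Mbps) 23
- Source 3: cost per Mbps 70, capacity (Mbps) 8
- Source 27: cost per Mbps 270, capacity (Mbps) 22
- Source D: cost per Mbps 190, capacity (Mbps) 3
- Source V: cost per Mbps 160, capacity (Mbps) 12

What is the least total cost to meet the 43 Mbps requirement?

3540

Cheapest first:
Take 19 from Source W at 20 — need 24 more.
Source 3 at 70: take all 8 Mbps — 16 still needed.
Source V at 160: take all 12 Mbps — 4 still needed.
Take 4 from Source R at 170 to finish.
Source D, Source 27: unused.
Cost = 19×20 + 8×70 + 12×160 + 4×170 = 3540.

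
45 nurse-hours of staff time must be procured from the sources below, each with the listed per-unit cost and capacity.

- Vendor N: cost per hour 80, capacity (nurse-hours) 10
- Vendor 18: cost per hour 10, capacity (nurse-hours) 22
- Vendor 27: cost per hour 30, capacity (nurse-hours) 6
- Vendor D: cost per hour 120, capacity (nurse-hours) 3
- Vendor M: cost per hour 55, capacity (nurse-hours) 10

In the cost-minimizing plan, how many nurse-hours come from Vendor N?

7

Fill from the cheapest source first.
Take 22 from Vendor 18 at 10 — need 23 more.
Vendor 27 (30): use full 6 — 17 nurse-hours to go.
Vendor M at 55: take all 10 nurse-hours — 7 still needed.
Take 7 from Vendor N at 80 to finish.
Vendor D: unused.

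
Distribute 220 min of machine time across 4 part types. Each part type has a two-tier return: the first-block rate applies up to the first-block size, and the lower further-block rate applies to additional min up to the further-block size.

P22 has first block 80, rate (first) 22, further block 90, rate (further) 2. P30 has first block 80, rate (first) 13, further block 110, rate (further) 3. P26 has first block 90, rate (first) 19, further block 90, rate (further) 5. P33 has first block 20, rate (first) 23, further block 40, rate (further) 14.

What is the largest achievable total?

Order all 8 blocks by rate: P33/T1 23 > P22/T1 22 > P26/T1 19 > P33/T2 14 > P30/T1 13 > P26/T2 5 > P30/T2 3 > P22/T2 2.
P33 T1 at 23: fill all 20 ; 200 left.
P22 T1 at 22: fill all 80 ; 120 left.
P26/T1 (19): +90 ; 30 left.
P33 T2 at 14: only 30 left, fill 30.
Total = 23×20 + 22×80 + 19×90 + 14×30 = 4350.

4350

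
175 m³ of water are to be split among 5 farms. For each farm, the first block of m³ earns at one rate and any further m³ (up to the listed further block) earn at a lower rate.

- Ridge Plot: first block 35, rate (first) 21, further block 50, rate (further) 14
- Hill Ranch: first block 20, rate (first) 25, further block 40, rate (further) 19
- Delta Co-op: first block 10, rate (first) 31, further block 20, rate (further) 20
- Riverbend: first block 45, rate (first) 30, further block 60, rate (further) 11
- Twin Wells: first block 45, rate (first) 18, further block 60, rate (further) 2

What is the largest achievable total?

4145

Order all 10 blocks by rate: Delta Co-op/tier1 31 > Riverbend/tier1 30 > Hill Ranch/tier1 25 > Ridge Plot/tier1 21 > Delta Co-op/tier2 20 > Hill Ranch/tier2 19 > Twin Wells/tier1 18 > Ridge Plot/tier2 14 > Riverbend/tier2 11 > Twin Wells/tier2 2.
Fill Delta Co-op tier1 block (10 at 31) — 165 left.
Riverbend/tier1 (30): +45 — 120 left.
Fill Hill Ranch tier1 block (20 at 25) — 100 left.
Ridge Plot tier1 at 21: fill all 35 — 65 left.
Delta Co-op tier2 at 20: fill all 20 — 45 left.
Hill Ranch tier2 at 19: fill all 40 — 5 left.
5 remain; put them into Twin Wells tier1 at 18.
Total = 31×10 + 30×45 + 25×20 + 21×35 + 20×20 + 19×40 + 18×5 = 4145.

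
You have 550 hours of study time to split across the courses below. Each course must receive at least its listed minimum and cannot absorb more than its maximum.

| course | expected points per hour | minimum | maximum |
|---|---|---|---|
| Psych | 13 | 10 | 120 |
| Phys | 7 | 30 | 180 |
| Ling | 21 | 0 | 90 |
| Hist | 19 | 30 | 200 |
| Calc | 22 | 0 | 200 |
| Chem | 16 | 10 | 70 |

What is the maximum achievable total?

Meeting every minimum uses 10+30+0+30+0+10 = 80 hours, leaving 470.
Rank by expected points per hour: Calc 22 > Ling 21 > Hist 19 > Chem 16 > Psych 13 > Phys 7.
Calc: +200 to 200 (cap) → 270 left.
Give Ling 90 more to hit its cap of 90 → 180 left.
Give Hist 170 more to hit its cap of 200 → 10 left.
Only 10 left; Chem takes them to reach 20.
Total = 13×10 + 7×30 + 21×90 + 19×200 + 22×200 + 16×20 = 10750.

10750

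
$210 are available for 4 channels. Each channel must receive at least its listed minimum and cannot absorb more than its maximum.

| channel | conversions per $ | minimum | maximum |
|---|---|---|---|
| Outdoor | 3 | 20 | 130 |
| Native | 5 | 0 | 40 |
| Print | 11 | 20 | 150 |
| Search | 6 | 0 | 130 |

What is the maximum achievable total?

1950

Meeting every minimum uses 20+0+20+0 = 40 $, leaving 170.
Highest conversions per $ first: Print 11 > Search 6 > Native 5 > Outdoor 3.
Give Print 130 more to hit its cap of 150 → 40 left.
Only 40 left; Search takes them to reach 40.
Total = 3×20 + 11×150 + 6×40 = 1950.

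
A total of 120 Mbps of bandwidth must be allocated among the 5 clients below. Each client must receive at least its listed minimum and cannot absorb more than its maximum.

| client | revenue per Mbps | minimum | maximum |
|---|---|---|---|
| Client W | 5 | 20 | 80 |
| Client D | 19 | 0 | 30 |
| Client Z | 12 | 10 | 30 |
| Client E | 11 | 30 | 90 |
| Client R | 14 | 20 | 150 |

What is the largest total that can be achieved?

1540

Meeting every minimum uses 20+0+10+30+20 = 80 Mbps, leaving 40.
Highest revenue per Mbps first: Client D 19 > Client R 14 > Client Z 12 > Client E 11 > Client W 5.
Client D: +30 to 30 (cap) → 10 left.
Only 10 left; Client R takes them to reach 30.
Total = 5×20 + 19×30 + 12×10 + 11×30 + 14×30 = 1540.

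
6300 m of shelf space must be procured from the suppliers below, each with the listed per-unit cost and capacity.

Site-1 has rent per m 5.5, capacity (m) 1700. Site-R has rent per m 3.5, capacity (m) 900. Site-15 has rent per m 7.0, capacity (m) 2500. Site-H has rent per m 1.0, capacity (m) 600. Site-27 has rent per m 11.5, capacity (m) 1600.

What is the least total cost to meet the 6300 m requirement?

Use suppliers in increasing cost order.
Take 600 from Site-H at 1.0 — need 5700 more.
Take 900 from Site-R at 3.5 — need 4800 more.
Site-1 at 5.5: take all 1700 m — 3100 still needed.
Site-15 (7.0): use full 2500 — 600 m to go.
Site-27 (11.5): take the remaining 600 — done.
Cost = 600×1.0 + 900×3.5 + 1700×5.5 + 2500×7.0 + 600×11.5 = 37500.

37500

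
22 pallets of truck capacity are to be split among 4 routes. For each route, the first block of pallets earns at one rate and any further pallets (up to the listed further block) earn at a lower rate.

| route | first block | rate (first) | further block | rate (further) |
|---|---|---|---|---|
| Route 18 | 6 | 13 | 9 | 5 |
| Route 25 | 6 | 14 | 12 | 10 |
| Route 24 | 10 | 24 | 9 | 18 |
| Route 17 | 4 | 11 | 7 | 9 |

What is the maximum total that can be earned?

Treat each block as its own option and order by rate: Route 24/T1 24 > Route 24/T2 18 > Route 25/T1 14 > Route 18/T1 13 > Route 17/T1 11 > Route 25/T2 10 > Route 17/T2 9 > Route 18/T2 5.
Route 24 T1 at 24: fill all 10 → 12 left.
Fill Route 24 T2 block (9 at 18) → 3 left.
Route 25/T1: +3 of 6 at 14; pool empty.
Total = 24×10 + 18×9 + 14×3 = 444.

444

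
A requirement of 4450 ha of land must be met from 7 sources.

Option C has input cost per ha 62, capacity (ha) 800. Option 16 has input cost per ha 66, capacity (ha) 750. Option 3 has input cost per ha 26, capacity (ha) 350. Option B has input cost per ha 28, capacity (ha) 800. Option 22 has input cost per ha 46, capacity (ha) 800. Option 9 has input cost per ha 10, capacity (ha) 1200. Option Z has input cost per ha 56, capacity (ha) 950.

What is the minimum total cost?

155200

Cheapest first:
Option 9 at 10: take all 1200 ha → 3250 still needed.
Take 350 from Option 3 at 26 → need 2900 more.
Take 800 from Option B at 28 → need 2100 more.
Take 800 from Option 22 at 46 → need 1300 more.
Take 950 from Option Z at 56 → need 350 more.
Take 350 from Option C at 62 to finish.
Option 16: unused.
Cost = 1200×10 + 350×26 + 800×28 + 800×46 + 950×56 + 350×62 = 155200.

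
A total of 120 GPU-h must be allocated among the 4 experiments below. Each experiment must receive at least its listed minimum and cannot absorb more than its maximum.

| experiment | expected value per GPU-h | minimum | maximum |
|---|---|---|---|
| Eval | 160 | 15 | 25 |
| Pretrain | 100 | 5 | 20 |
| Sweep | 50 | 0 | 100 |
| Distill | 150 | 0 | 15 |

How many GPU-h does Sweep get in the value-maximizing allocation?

Meeting every minimum uses 15+5+0+0 = 20 GPU-h, leaving 100.
Highest expected value per GPU-h first: Eval 160 > Distill 150 > Pretrain 100 > Sweep 50.
Give Eval 10 more to hit its cap of 25 — 90 left.
Give Distill 15 more to hit its cap of 15 — 75 left.
Pretrain takes 15 more to reach its cap of 20 — 60 left.
Sweep has room for 100 more but only 60 remain, so it gets 60.

60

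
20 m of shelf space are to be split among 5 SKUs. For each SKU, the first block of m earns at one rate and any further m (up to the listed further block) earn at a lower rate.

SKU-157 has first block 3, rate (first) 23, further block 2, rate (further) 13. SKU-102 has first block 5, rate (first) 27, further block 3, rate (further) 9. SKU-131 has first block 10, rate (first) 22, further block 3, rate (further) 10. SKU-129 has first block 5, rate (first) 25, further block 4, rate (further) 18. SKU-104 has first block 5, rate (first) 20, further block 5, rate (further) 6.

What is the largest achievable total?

Treat each block as its own option and order by rate: SKU-102/tier1 27 > SKU-129/tier1 25 > SKU-157/tier1 23 > SKU-131/tier1 22 > SKU-104/tier1 20 > SKU-129/tier2 18 > SKU-157/tier2 13 > SKU-131/tier2 10 > SKU-102/tier2 9 > SKU-104/tier2 6.
SKU-102 tier1 at 27: fill all 5 — 15 left.
Fill SKU-129 tier1 block (5 at 25) — 10 left.
Fill SKU-157 tier1 block (3 at 23) — 7 left.
SKU-131 tier1 at 22: only 7 left, fill 7.
Total = 27×5 + 25×5 + 23×3 + 22×7 = 483.

483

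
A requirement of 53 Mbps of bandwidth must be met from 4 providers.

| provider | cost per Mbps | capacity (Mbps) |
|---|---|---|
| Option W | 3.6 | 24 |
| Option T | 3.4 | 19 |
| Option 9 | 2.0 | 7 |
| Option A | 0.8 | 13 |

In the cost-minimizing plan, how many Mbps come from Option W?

Cheapest first:
Option A (0.8): use full 13 — 40 Mbps to go.
Take 7 from Option 9 at 2.0 — need 33 more.
Take 19 from Option T at 3.4 — need 14 more.
Take 14 from Option W at 3.6 to finish.

14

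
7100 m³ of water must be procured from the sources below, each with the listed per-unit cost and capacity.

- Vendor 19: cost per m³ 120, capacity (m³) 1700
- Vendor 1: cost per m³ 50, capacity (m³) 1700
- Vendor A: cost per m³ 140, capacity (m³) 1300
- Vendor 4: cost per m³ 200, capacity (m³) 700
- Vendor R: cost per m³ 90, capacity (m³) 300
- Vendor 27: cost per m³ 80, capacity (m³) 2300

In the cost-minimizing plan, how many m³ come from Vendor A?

Cheapest first:
Vendor 1 at 50: take all 1700 m³ → 5400 still needed.
Vendor 27 (80): use full 2300 → 3100 m³ to go.
Vendor R at 90: take all 300 m³ → 2800 still needed.
Take 1700 from Vendor 19 at 120 → need 1100 more.
Take 1100 from Vendor A at 140 to finish.
Vendor 4: unused.

1100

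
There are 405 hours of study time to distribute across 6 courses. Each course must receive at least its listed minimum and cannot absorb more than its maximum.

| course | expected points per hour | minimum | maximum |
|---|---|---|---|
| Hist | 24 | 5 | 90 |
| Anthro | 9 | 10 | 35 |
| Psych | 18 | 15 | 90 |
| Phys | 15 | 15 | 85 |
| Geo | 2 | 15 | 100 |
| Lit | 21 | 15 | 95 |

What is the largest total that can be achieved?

Meeting every minimum uses 5+10+15+15+15+15 = 75 hours, leaving 330.
Highest expected points per hour first: Hist 24 > Lit 21 > Psych 18 > Phys 15 > Anthro 9 > Geo 2.
Hist takes 85 more to reach its cap of 90 — 245 left.
Give Lit 80 more to hit its cap of 95 — 165 left.
Give Psych 75 more to hit its cap of 90 — 90 left.
Phys takes 70 more to reach its cap of 85 — 20 left.
Anthro: +20 (room for 25) → 30. Pool exhausted.
Total = 24×90 + 9×30 + 18×90 + 15×85 + 2×15 + 21×95 = 7350.

7350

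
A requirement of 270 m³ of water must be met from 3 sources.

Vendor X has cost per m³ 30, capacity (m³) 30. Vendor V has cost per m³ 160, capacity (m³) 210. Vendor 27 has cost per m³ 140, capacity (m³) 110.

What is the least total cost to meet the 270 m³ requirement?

Cheapest first:
Vendor X at 30: take all 30 m³ ; 240 still needed.
Vendor 27 (140): use full 110 ; 130 m³ to go.
Take 130 from Vendor V at 160 to finish.
Cost = 30×30 + 110×140 + 130×160 = 37100.

37100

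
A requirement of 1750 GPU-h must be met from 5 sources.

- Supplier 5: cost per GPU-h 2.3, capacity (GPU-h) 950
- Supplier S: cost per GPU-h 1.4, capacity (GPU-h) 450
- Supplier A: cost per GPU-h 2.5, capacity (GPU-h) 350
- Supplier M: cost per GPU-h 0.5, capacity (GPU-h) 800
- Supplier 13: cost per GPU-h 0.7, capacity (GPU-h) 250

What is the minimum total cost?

Use sources in increasing cost order.
Supplier M (0.5): use full 800 — 950 GPU-h to go.
Take 250 from Supplier 13 at 0.7 — need 700 more.
Supplier S (1.4): use full 450 — 250 GPU-h to go.
Supplier 5 (2.3): take the remaining 250 — done.
Supplier A: unused.
Cost = 800×0.5 + 250×0.7 + 450×1.4 + 250×2.3 = 1780.

1780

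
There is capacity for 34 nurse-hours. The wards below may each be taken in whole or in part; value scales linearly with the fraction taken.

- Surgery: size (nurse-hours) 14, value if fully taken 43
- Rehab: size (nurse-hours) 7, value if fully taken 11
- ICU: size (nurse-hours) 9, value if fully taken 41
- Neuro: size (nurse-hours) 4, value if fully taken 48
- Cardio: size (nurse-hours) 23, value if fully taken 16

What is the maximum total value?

143

Rank by value-to-size ratio: Neuro 48/4≈12, ICU 41/9≈4.56, Surgery 43/14≈3.07, Rehab 11/7≈1.57, Cardio 16/23≈0.696.
All 4 nurse-hours of Neuro fit (value 48) ; 30 remain.
ICU: take in full, 9 nurse-hours for value 41 ; 21 left.
All 14 nurse-hours of Surgery fit (value 43) ; 7 remain.
All 7 nurse-hours of Rehab fit (value 11) ; 0 remain.
Total value = 143.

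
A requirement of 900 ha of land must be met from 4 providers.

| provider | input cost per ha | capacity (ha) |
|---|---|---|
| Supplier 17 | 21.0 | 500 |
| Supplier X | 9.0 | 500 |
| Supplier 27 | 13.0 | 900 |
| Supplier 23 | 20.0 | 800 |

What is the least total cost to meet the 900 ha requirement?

Use providers in increasing cost order.
Take 500 from Supplier X at 9.0 ; need 400 more.
Supplier 27 at 13.0: take 400 of its 900 ; requirement met.
Supplier 23, Supplier 17: unused.
Cost = 500×9.0 + 400×13.0 = 9700.

9700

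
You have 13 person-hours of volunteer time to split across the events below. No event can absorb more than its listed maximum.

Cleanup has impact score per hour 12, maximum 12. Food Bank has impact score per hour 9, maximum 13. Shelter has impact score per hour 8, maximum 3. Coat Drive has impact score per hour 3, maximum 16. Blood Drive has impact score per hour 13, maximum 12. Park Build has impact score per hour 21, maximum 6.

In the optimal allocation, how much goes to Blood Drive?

Rank by impact score per hour: Park Build 21 > Blood Drive 13 > Cleanup 12 > Food Bank 9 > Shelter 8 > Coat Drive 3.
Park Build: +6 to 6 (cap) — 7 left.
Only 7 left; Blood Drive takes them to reach 7.

7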